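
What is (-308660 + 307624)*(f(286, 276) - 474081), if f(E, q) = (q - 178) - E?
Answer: 491342684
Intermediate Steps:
f(E, q) = -178 + q - E (f(E, q) = (-178 + q) - E = -178 + q - E)
(-308660 + 307624)*(f(286, 276) - 474081) = (-308660 + 307624)*((-178 + 276 - 1*286) - 474081) = -1036*((-178 + 276 - 286) - 474081) = -1036*(-188 - 474081) = -1036*(-474269) = 491342684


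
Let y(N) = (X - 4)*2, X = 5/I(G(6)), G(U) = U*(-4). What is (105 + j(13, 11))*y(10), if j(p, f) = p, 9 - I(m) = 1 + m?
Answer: -7257/8 ≈ -907.13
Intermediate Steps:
G(U) = -4*U
I(m) = 8 - m (I(m) = 9 - (1 + m) = 9 + (-1 - m) = 8 - m)
X = 5/32 (X = 5/(8 - (-4)*6) = 5/(8 - 1*(-24)) = 5/(8 + 24) = 5/32 ≈ 0.15625)
y(N) = -123/16 (y(N) = (5/32 - 4)*2 = -123/32*2 = -123/16)
(105 + j(13, 11))*y(10) = (105 + 13)*(-123/16) = 118*(-123/16) = -7257/8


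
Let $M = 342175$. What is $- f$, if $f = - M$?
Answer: $342175$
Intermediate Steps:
$f = -342175$ ($f = \left(-1\right) 342175 = -342175$)
$- f = \left(-1\right) \left(-342175\right) = 342175$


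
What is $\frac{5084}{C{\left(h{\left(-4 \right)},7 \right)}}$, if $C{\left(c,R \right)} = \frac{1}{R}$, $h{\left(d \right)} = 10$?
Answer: $35588$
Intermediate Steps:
$\frac{5084}{C{\left(h{\left(-4 \right)},7 \right)}} = \frac{5084}{\frac{1}{7}} = 5084 \frac{1}{\frac{1}{7}} = 5084 \cdot 7 = 35588$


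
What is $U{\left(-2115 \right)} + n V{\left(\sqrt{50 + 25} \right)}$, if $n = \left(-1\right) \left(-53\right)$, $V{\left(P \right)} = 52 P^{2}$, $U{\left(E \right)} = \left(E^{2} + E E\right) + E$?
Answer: $9151035$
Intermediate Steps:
$U{\left(E \right)} = E + 2 E^{2}$ ($U{\left(E \right)} = \left(E^{2} + E^{2}\right) + E = 2 E^{2} + E = E + 2 E^{2}$)
$n = 53$
$U{\left(-2115 \right)} + n V{\left(\sqrt{50 + 25} \right)} = - 2115 \left(1 + 2 \left(-2115\right)\right) + 53 \cdot 52 \left(\sqrt{50 + 25}\right)^{2} = - 2115 \left(1 - 4230\right) + 53 \cdot 52 \left(\sqrt{75}\right)^{2} = \left(-2115\right) \left(-4229\right) + 53 \cdot 52 \left(5 \sqrt{3}\right)^{2} = 8944335 + 53 \cdot 52 \cdot 75 = 8944335 + 53 \cdot 3900 = 8944335 + 206700 = 9151035$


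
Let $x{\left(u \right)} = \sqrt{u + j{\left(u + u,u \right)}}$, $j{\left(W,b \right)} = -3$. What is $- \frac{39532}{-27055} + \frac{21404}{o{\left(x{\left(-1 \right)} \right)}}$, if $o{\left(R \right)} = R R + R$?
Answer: $- \frac{115777512}{27055} - \frac{10702 i}{5} \approx -4279.3 - 2140.4 i$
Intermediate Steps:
$x{\left(u \right)} = \sqrt{-3 + u}$ ($x{\left(u \right)} = \sqrt{u - 3} = \sqrt{-3 + u}$)
$o{\left(R \right)} = R + R^{2}$ ($o{\left(R \right)} = R^{2} + R = R + R^{2}$)
$- \frac{39532}{-27055} + \frac{21404}{o{\left(x{\left(-1 \right)} \right)}} = - \frac{39532}{-27055} + \frac{21404}{\sqrt{-3 - 1} \left(1 + \sqrt{-3 - 1}\right)} = \left(-39532\right) \left(- \frac{1}{27055}\right) + \frac{21404}{\sqrt{-4} \left(1 + \sqrt{-4}\right)} = \frac{39532}{27055} + \frac{21404}{2 i \left(1 + 2 i\right)} = \frac{39532}{27055} + 21404 \left(- \frac{i \left(1 - 2 i\right)}{10}\right) = \frac{39532}{27055} - \frac{10702 i \left(1 - 2 i\right)}{5}$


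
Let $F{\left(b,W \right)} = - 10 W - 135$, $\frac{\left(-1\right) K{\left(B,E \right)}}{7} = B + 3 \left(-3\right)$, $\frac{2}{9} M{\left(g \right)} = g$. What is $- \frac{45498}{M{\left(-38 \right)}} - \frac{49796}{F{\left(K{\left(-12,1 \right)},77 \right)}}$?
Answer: $\frac{16563602}{51585} \approx 321.09$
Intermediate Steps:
$M{\left(g \right)} = \frac{9 g}{2}$
$K{\left(B,E \right)} = 63 - 7 B$ ($K{\left(B,E \right)} = - 7 \left(B + 3 \left(-3\right)\right) = - 7 \left(B - 9\right) = - 7 \left(-9 + B\right) = 63 - 7 B$)
$F{\left(b,W \right)} = -135 - 10 W$
$- \frac{45498}{M{\left(-38 \right)}} - \frac{49796}{F{\left(K{\left(-12,1 \right)},77 \right)}} = - \frac{45498}{\frac{9}{2} \left(-38\right)} - \frac{49796}{-135 - 770} = - \frac{45498}{-171} - \frac{49796}{-135 - 770} = \left(-45498\right) \left(- \frac{1}{171}\right) - \frac{49796}{-905} = \frac{15166}{57} - - \frac{49796}{905} = \frac{15166}{57} + \frac{49796}{905} = \frac{16563602}{51585}$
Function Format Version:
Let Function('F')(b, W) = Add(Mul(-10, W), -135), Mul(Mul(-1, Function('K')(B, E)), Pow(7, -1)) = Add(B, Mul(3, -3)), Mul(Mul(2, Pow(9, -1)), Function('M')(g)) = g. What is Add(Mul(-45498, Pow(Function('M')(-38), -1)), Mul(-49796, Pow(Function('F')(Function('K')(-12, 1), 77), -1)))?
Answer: Rational(16563602, 51585) ≈ 321.09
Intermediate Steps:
Function('M')(g) = Mul(Rational(9, 2), g)
Function('K')(B, E) = Add(63, Mul(-7, B)) (Function('K')(B, E) = Mul(-7, Add(B, Mul(3, -3))) = Mul(-7, Add(B, -9)) = Mul(-7, Add(-9, B)) = Add(63, Mul(-7, B)))
Function('F')(b, W) = Add(-135, Mul(-10, W))
Add(Mul(-45498, Pow(Function('M')(-38), -1)), Mul(-49796, Pow(Function('F')(Function('K')(-12, 1), 77), -1))) = Add(Mul(-45498, Pow(Mul(Rational(9, 2), -38), -1)), Mul(-49796, Pow(Add(-135, Mul(-10, 77)), -1))) = Add(Mul(-45498, Pow(-171, -1)), Mul(-49796, Pow(Add(-135, -770), -1))) = Add(Mul(-45498, Rational(-1, 171)), Mul(-49796, Pow(-905, -1))) = Add(Rational(15166, 57), Mul(-49796, Rational(-1, 905))) = Add(Rational(15166, 57), Rational(49796, 905)) = Rational(16563602, 51585)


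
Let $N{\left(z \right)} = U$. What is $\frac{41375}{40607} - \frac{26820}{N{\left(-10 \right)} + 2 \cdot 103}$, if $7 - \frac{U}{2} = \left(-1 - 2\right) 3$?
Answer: $- \frac{77088035}{690319} \approx -111.67$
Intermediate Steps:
$U = 32$ ($U = 14 - 2 \left(-1 - 2\right) 3 = 14 - 2 \left(\left(-3\right) 3\right) = 14 - -18 = 14 + 18 = 32$)
$N{\left(z \right)} = 32$
$\frac{41375}{40607} - \frac{26820}{N{\left(-10 \right)} + 2 \cdot 103} = \frac{41375}{40607} - \frac{26820}{32 + 2 \cdot 103} = 41375 \cdot \frac{1}{40607} - \frac{26820}{32 + 206} = \frac{41375}{40607} - \frac{26820}{238} = \frac{41375}{40607} - \frac{13410}{119} = - \frac{77088035}{690319}$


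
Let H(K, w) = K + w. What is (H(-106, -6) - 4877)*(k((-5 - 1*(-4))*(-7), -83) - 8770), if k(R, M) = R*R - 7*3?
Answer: 43613838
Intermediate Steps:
k(R, M) = -21 + R**2 (k(R, M) = R**2 - 21 = -21 + R**2)
(H(-106, -6) - 4877)*(k((-5 - 1*(-4))*(-7), -83) - 8770) = ((-106 - 6) - 4877)*((-21 + ((-5 - 1*(-4))*(-7))**2) - 8770) = (-112 - 4877)*((-21 + ((-5 + 4)*(-7))**2) - 8770) = -4989*((-21 + (-1*(-7))**2) - 8770) = -4989*((-21 + 7**2) - 8770) = -4989*((-21 + 49) - 8770) = -4989*(28 - 8770) = -4989*(-8742) = 43613838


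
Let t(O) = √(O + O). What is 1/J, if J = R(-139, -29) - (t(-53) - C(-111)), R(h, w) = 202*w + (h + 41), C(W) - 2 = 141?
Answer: I/(√106 - 5813*I) ≈ -0.00017203 + 3.0468e-7*I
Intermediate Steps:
t(O) = √2*√O (t(O) = √(2*O) = √2*√O)
C(W) = 143 (C(W) = 2 + 141 = 143)
R(h, w) = 41 + h + 202*w (R(h, w) = 202*w + (41 + h) = 41 + h + 202*w)
J = -5813 - I*√106 (J = (41 - 139 + 202*(-29)) - (√2*√(-53) - 1*143) = (41 - 139 - 5858) - (√2*(I*√53) - 143) = -5956 - (I*√106 - 143) = -5956 - (-143 + I*√106) = -5956 + (143 - I*√106) = -5813 - I*√106 ≈ -5813.0 - 10.296*I)
1/J = 1/(-5813 - I*√106)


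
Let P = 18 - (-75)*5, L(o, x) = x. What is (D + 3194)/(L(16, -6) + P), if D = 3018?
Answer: 6212/387 ≈ 16.052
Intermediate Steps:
P = 393 (P = 18 - 15*(-25) = 18 + 375 = 393)
(D + 3194)/(L(16, -6) + P) = (3018 + 3194)/(-6 + 393) = 6212/387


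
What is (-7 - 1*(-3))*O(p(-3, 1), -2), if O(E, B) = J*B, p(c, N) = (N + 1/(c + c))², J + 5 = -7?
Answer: -96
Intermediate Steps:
J = -12 (J = -5 - 7 = -12)
p(c, N) = (N + 1/(2*c))²
O(E, B) = -12*B
(-7 - 1*(-3))*O(p(-3, 1), -2) = (-7 - 1*(-3))*(-12*(-2)) = (-7 + 3)*24 = -4*24 = -96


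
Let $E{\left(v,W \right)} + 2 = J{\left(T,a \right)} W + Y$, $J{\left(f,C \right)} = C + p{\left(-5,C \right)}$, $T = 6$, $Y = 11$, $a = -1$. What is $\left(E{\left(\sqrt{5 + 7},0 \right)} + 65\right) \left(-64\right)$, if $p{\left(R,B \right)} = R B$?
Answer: $-4736$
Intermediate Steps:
$p{\left(R,B \right)} = B R$
$J{\left(f,C \right)} = - 4 C$ ($J{\left(f,C \right)} = C + C \left(-5\right) = C - 5 C = - 4 C$)
$E{\left(v,W \right)} = 9 + 4 W$ ($E{\left(v,W \right)} = -2 + \left(\left(-4\right) \left(-1\right) W + 11\right) = -2 + \left(4 W + 11\right) = -2 + \left(11 + 4 W\right) = 9 + 4 W$)
$\left(E{\left(\sqrt{5 + 7},0 \right)} + 65\right) \left(-64\right) = \left(\left(9 + 4 \cdot 0\right) + 65\right) \left(-64\right) = \left(\left(9 + 0\right) + 65\right) \left(-64\right) = \left(9 + 65\right) \left(-64\right) = 74 \left(-64\right) = -4736$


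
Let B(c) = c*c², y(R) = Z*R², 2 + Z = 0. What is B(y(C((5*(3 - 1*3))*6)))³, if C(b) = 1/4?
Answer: -1/134217728 ≈ -7.4506e-9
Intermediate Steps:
Z = -2 (Z = -2 + 0 = -2)
C(b) = ¼
y(R) = -2*R²
B(c) = c³
B(y(C((5*(3 - 1*3))*6)))³ = ((-2*(¼)²)³)³ = ((-2*1/16)³)³ = ((-⅛)³)³ = (-1/512)³ = -1/134217728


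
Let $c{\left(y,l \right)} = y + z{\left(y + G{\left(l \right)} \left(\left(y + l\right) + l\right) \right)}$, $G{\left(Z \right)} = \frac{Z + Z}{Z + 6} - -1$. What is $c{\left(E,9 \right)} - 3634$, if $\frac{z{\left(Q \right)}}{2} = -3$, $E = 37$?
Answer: $-3603$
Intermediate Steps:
$G{\left(Z \right)} = 1 + \frac{2 Z}{6 + Z}$ ($G{\left(Z \right)} = \frac{2 Z}{6 + Z} + 1 = 1 + \frac{2 Z}{6 + Z}$)
$z{\left(Q \right)} = -6$ ($z{\left(Q \right)} = 2 \left(-3\right) = -6$)
$c{\left(y,l \right)} = -6 + y$ ($c{\left(y,l \right)} = y - 6 = -6 + y$)
$c{\left(E,9 \right)} - 3634 = \left(-6 + 37\right) - 3634 = 31 - 3634 = -3603$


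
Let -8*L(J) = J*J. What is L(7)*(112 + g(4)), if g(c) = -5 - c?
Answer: -5047/8 ≈ -630.88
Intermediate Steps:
L(J) = -J²/8 (L(J) = -J*J/8 = -J²/8)
L(7)*(112 + g(4)) = (-⅛*7²)*(112 + (-5 - 1*4)) = (-⅛*49)*(112 + (-5 - 4)) = -49*(112 - 9)/8 = -49/8*103 = -5047/8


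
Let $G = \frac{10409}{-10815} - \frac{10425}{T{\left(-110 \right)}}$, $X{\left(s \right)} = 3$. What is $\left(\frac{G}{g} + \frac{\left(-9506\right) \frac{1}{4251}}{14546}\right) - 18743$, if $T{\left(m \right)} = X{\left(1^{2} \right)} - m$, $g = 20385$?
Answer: $- \frac{98206957262336964478}{5239659205904175} \approx -18743.0$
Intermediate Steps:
$T{\left(m \right)} = 3 - m$
$G = - \frac{16274656}{174585}$ ($G = \frac{10409}{-10815} - \frac{10425}{3 - -110} = 10409 \left(- \frac{1}{10815}\right) - \frac{10425}{3 + 110} = - \frac{1487}{1545} - \frac{10425}{113} = - \frac{16274656}{174585} \approx -93.219$)
$\left(\frac{G}{g} + \frac{\left(-9506\right) \frac{1}{4251}}{14546}\right) - 18743 = \left(- \frac{16274656}{174585 \cdot 20385} + \frac{\left(-9506\right) \frac{1}{4251}}{14546}\right) - 18743 = \left(\left(- \frac{16274656}{174585}\right) \frac{1}{20385} + \left(-9506\right) \frac{1}{4251} \cdot \frac{1}{14546}\right) - 18743 = \left(- \frac{16274656}{3558915225} - \frac{679}{4416789}\right) - 18743 = - \frac{24766075012453}{5239659205904175} - 18743 = - \frac{98206957262336964478}{5239659205904175}$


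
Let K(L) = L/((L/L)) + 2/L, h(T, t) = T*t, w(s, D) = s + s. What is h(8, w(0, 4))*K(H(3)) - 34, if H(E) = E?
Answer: -34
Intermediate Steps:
w(s, D) = 2*s
K(L) = L + 2/L (K(L) = L/1 + 2/L = L*1 + 2/L = L + 2/L)
h(8, w(0, 4))*K(H(3)) - 34 = (8*(2*0))*(3 + 2/3) - 34 = (8*0)*(3 + 2*(⅓)) - 34 = 0*(3 + ⅔) - 34 = 0*(11/3) - 34 = 0 - 34 = -34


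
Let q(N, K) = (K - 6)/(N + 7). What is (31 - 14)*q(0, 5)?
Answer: -17/7 ≈ -2.4286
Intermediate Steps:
q(N, K) = (-6 + K)/(7 + N)
(31 - 14)*q(0, 5) = (31 - 14)*((-6 + 5)/(7 + 0)) = 17*(-1/7) = 17*((⅐)*(-1)) = 17*(-⅐) = -17/7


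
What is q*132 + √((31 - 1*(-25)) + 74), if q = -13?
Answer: -1716 + √130 ≈ -1704.6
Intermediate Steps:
q*132 + √((31 - 1*(-25)) + 74) = -13*132 + √((31 - 1*(-25)) + 74) = -1716 + √((31 + 25) + 74) = -1716 + √(56 + 74) = -1716 + √130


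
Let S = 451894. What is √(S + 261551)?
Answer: √713445 ≈ 844.66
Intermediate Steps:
√(S + 261551) = √(451894 + 261551) = √713445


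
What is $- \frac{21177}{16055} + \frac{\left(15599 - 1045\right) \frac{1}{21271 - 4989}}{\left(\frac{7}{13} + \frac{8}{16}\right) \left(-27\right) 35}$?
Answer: $- \frac{67721131861}{51306250905} \approx -1.3199$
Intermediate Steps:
$- \frac{21177}{16055} + \frac{\left(15599 - 1045\right) \frac{1}{21271 - 4989}}{\left(\frac{7}{13} + \frac{8}{16}\right) \left(-27\right) 35} = \left(-21177\right) \frac{1}{16055} + \frac{14554 \cdot \frac{1}{16282}}{\left(7 \cdot \frac{1}{13} + 8 \cdot \frac{1}{16}\right) \left(-27\right) 35} = - \frac{1629}{1235} + \frac{14554 \cdot \frac{1}{16282}}{\left(\frac{7}{13} + \frac{1}{2}\right) \left(-27\right) 35} = - \frac{1629}{1235} + \frac{7277}{8141 \cdot \frac{27}{26} \left(-27\right) 35} = - \frac{1629}{1235} + \frac{7277}{8141 \left(\left(- \frac{729}{26}\right) 35\right)} = - \frac{1629}{1235} + \frac{7277}{8141 \left(- \frac{25515}{26}\right)} = - \frac{1629}{1235} + \frac{7277}{8141} \left(- \frac{26}{25515}\right) = - \frac{1629}{1235} - \frac{189202}{207717615} = - \frac{67721131861}{51306250905}$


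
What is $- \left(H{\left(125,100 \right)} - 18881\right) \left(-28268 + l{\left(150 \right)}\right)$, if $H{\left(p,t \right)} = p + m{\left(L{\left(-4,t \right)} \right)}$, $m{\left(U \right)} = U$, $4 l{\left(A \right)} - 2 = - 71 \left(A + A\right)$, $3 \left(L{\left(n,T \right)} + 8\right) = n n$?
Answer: $-630150510$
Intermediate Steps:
$L{\left(n,T \right)} = -8 + \frac{n^{2}}{3}$ ($L{\left(n,T \right)} = -8 + \frac{n n}{3} = -8 + \frac{n^{2}}{3}$)
$l{\left(A \right)} = \frac{1}{2} - \frac{71 A}{2}$ ($l{\left(A \right)} = \frac{1}{2} + \frac{\left(-71\right) \left(A + A\right)}{4} = \frac{1}{2} + \frac{\left(-71\right) 2 A}{4} = \frac{1}{2} + \frac{\left(-142\right) A}{4} = \frac{1}{2} - \frac{71 A}{2}$)
$H{\left(p,t \right)} = - \frac{8}{3} + p$ ($H{\left(p,t \right)} = p - \left(8 - \frac{\left(-4\right)^{2}}{3}\right) = p + \left(-8 + \frac{1}{3} \cdot 16\right) = p + \left(-8 + \frac{16}{3}\right) = p - \frac{8}{3} = - \frac{8}{3} + p$)
$- \left(H{\left(125,100 \right)} - 18881\right) \left(-28268 + l{\left(150 \right)}\right) = - \left(\left(- \frac{8}{3} + 125\right) - 18881\right) \left(-28268 + \left(\frac{1}{2} - 5325\right)\right) = - \left(\frac{367}{3} - 18881\right) \left(-28268 + \left(\frac{1}{2} - 5325\right)\right) = - \frac{\left(-56276\right) \left(-28268 - \frac{10649}{2}\right)}{3} = - \frac{\left(-56276\right) \left(-67185\right)}{3 \cdot 2} = \left(-1\right) 630150510 = -630150510$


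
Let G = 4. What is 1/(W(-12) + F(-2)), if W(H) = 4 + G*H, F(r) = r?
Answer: -1/46 ≈ -0.021739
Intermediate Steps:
W(H) = 4 + 4*H
1/(W(-12) + F(-2)) = 1/((4 + 4*(-12)) - 2) = 1/((4 - 48) - 2) = 1/(-44 - 2) = 1/(-46) = -1/46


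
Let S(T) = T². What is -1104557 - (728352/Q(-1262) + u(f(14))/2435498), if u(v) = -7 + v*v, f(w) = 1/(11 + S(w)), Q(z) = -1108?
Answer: -15955405067790945134/14453673551577 ≈ -1.1039e+6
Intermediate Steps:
f(w) = 1/(11 + w²)
u(v) = -7 + v²
-1104557 - (728352/Q(-1262) + u(f(14))/2435498) = -1104557 - (728352/(-1108) + (-7 + (1/(11 + 14²))²)/2435498) = -1104557 - (728352*(-1/1108) + (-7 + (1/(11 + 196))²)*(1/2435498)) = -1104557 - (-182088/277 + (-7 + (1/207)²)*(1/2435498)) = -1104557 - (-182088/277 + (-7 + 1/42849)*(1/2435498)) = -1104557 - (-182088/277 - 299942/42849*1/2435498) = -1104557 - (-182088/277 - 149971/52179326901) = -1104557 - 1*(-9501229318291255/14453673551577) = -1104557 + 9501229318291255/14453673551577 = -15955405067790945134/14453673551577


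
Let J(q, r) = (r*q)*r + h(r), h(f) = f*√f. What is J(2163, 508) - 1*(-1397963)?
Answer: 559590395 + 1016*√127 ≈ 5.5960e+8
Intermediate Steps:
h(f) = f^(3/2)
J(q, r) = r^(3/2) + q*r² (J(q, r) = (r*q)*r + r^(3/2) = (q*r)*r + r^(3/2) = q*r² + r^(3/2) = r^(3/2) + q*r²)
J(2163, 508) - 1*(-1397963) = (508^(3/2) + 2163*508²) - 1*(-1397963) = (1016*√127 + 2163*258064) + 1397963 = (1016*√127 + 558192432) + 1397963 = (558192432 + 1016*√127) + 1397963 = 559590395 + 1016*√127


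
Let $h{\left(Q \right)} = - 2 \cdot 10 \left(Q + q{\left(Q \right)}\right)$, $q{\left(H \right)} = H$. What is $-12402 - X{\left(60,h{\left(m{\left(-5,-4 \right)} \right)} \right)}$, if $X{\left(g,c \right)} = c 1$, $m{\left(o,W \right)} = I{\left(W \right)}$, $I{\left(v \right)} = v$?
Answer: $-12562$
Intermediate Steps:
$m{\left(o,W \right)} = W$
$h{\left(Q \right)} = - 40 Q$ ($h{\left(Q \right)} = - 2 \cdot 10 \left(Q + Q\right) = - 2 \cdot 10 \cdot 2 Q = - 2 \cdot 20 Q = - 40 Q$)
$X{\left(g,c \right)} = c$
$-12402 - X{\left(60,h{\left(m{\left(-5,-4 \right)} \right)} \right)} = -12402 - \left(-40\right) \left(-4\right) = -12402 - 160 = -12562$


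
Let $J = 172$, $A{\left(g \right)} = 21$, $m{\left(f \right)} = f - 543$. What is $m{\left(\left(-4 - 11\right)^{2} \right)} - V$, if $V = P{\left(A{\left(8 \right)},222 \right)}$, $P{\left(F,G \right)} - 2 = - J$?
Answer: $-148$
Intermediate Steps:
$m{\left(f \right)} = -543 + f$
$P{\left(F,G \right)} = -170$ ($P{\left(F,G \right)} = 2 - 172 = -170$)
$V = -170$
$m{\left(\left(-4 - 11\right)^{2} \right)} - V = \left(-543 + \left(-4 - 11\right)^{2}\right) - -170 = \left(-543 + \left(-15\right)^{2}\right) + 170 = \left(-543 + 225\right) + 170 = -318 + 170 = -148$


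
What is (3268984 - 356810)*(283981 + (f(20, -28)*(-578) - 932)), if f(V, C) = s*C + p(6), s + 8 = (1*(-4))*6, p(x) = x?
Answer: -693991449418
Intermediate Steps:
s = -32 (s = -8 + (1*(-4))*6 = -8 - 4*6 = -8 - 24 = -32)
f(V, C) = 6 - 32*C (f(V, C) = -32*C + 6 = 6 - 32*C)
(3268984 - 356810)*(283981 + (f(20, -28)*(-578) - 932)) = (3268984 - 356810)*(283981 + ((6 - 32*(-28))*(-578) - 932)) = 2912174*(283981 + ((6 + 896)*(-578) - 932)) = 2912174*(283981 + (902*(-578) - 932)) = 2912174*(283981 + (-521356 - 932)) = 2912174*(283981 - 522288) = 2912174*(-238307) = -693991449418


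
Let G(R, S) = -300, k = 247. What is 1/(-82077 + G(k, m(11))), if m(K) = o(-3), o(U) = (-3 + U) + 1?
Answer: -1/82377 ≈ -1.2139e-5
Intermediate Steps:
o(U) = -2 + U
m(K) = -5 (m(K) = -2 - 3 = -5)
1/(-82077 + G(k, m(11))) = 1/(-82077 - 300) = 1/(-82377) = -1/82377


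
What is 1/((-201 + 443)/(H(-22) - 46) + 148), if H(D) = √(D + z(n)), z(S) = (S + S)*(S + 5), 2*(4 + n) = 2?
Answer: 76767/10964273 + 121*I*√34/21928546 ≈ 0.0070016 + 3.2175e-5*I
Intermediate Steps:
n = -3 (n = -4 + (½)*2 = -4 + 1 = -3)
z(S) = 2*S*(5 + S) (z(S) = (2*S)*(5 + S) = 2*S*(5 + S))
H(D) = √(-12 + D) (H(D) = √(D + 2*(-3)*(5 - 3)) = √(D + 2*(-3)*2) = √(D - 12) = √(-12 + D))
1/((-201 + 443)/(H(-22) - 46) + 148) = 1/((-201 + 443)/(√(-12 - 22) - 46) + 148) = 1/(242/(√(-34) - 46) + 148) = 1/(242/(I*√34 - 46) + 148) = 1/(242/(-46 + I*√34) + 148) = 1/(148 + 242/(-46 + I*√34))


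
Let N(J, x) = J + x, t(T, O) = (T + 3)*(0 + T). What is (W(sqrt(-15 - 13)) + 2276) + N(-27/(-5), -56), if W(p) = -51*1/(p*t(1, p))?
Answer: 11127/5 + 51*I*sqrt(7)/56 ≈ 2225.4 + 2.4095*I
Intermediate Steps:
t(T, O) = T*(3 + T) (t(T, O) = (3 + T)*T = T*(3 + T))
W(p) = -51/(4*p) (W(p) = -51*1/(p*(3 + 1)) = -51*1/(4*p) = -51/(4*p))
(W(sqrt(-15 - 13)) + 2276) + N(-27/(-5), -56) = (-51/(4*sqrt(-15 - 13)) + 2276) + (-27/(-5) - 56) = (-51*(-I*sqrt(7)/14)/4 + 2276) + (-27*(-1/5) - 56) = (-51*(-I*sqrt(7)/14)/4 + 2276) + (27/5 - 56) = (-(-51)*I*sqrt(7)/56 + 2276) - 253/5 = (51*I*sqrt(7)/56 + 2276) - 253/5 = (2276 + 51*I*sqrt(7)/56) - 253/5 = 11127/5 + 51*I*sqrt(7)/56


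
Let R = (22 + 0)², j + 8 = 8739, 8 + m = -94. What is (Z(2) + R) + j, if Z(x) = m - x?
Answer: 9111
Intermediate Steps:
m = -102 (m = -8 - 94 = -102)
Z(x) = -102 - x
j = 8731 (j = -8 + 8739 = 8731)
R = 484 (R = 22² = 484)
(Z(2) + R) + j = ((-102 - 1*2) + 484) + 8731 = ((-102 - 2) + 484) + 8731 = (-104 + 484) + 8731 = 380 + 8731 = 9111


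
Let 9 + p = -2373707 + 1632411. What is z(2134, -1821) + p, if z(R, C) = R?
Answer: -739171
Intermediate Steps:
p = -741305 (p = -9 + (-2373707 + 1632411) = -9 - 741296 = -741305)
z(2134, -1821) + p = 2134 - 741305 = -739171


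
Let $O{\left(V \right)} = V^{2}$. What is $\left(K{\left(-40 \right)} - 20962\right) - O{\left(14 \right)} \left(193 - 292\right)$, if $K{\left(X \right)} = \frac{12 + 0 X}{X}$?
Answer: $- \frac{15583}{10} \approx -1558.3$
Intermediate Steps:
$K{\left(X \right)} = \frac{12}{X}$ ($K{\left(X \right)} = \frac{12 + 0}{X} = \frac{12}{X}$)
$\left(K{\left(-40 \right)} - 20962\right) - O{\left(14 \right)} \left(193 - 292\right) = \left(\frac{12}{-40} - 20962\right) - 14^{2} \left(193 - 292\right) = \left(12 \left(- \frac{1}{40}\right) - 20962\right) - 196 \left(-99\right) = \left(- \frac{3}{10} - 20962\right) - -19404 = - \frac{209623}{10} + 19404 = - \frac{15583}{10}$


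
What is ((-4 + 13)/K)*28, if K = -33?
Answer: -84/11 ≈ -7.6364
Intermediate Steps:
((-4 + 13)/K)*28 = ((-4 + 13)/(-33))*28 = -1/33*9*28 = -3/11*28 = -84/11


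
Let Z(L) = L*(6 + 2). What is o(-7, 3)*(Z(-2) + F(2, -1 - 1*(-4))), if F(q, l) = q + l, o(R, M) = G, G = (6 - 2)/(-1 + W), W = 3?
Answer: -22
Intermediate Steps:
G = 2 (G = (6 - 2)/(-1 + 3) = 4/2 = 4*(½) = 2)
o(R, M) = 2
Z(L) = 8*L (Z(L) = L*8 = 8*L)
F(q, l) = l + q
o(-7, 3)*(Z(-2) + F(2, -1 - 1*(-4))) = 2*(8*(-2) + ((-1 - 1*(-4)) + 2)) = 2*(-16 + ((-1 + 4) + 2)) = 2*(-16 + (3 + 2)) = 2*(-16 + 5) = 2*(-11) = -22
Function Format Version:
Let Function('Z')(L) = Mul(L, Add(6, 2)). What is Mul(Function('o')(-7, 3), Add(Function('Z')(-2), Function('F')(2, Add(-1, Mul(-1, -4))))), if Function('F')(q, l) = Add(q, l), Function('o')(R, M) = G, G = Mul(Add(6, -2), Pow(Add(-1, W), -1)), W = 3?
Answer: -22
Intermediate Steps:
G = 2 (G = Mul(Add(6, -2), Pow(Add(-1, 3), -1)) = Mul(4, Pow(2, -1)) = Mul(4, Rational(1, 2)) = 2)
Function('o')(R, M) = 2
Function('Z')(L) = Mul(8, L) (Function('Z')(L) = Mul(L, 8) = Mul(8, L))
Function('F')(q, l) = Add(l, q)
Mul(Function('o')(-7, 3), Add(Function('Z')(-2), Function('F')(2, Add(-1, Mul(-1, -4))))) = Mul(2, Add(Mul(8, -2), Add(Add(-1, Mul(-1, -4)), 2))) = Mul(2, Add(-16, Add(Add(-1, 4), 2))) = Mul(2, Add(-16, Add(3, 2))) = Mul(2, Add(-16, 5)) = Mul(2, -11) = -22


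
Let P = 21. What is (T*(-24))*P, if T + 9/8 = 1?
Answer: 63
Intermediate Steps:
T = -⅛ (T = -9/8 + 1 = -⅛ ≈ -0.12500)
(T*(-24))*P = -⅛*(-24)*21 = 3*21 = 63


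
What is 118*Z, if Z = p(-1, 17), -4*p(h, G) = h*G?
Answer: 1003/2 ≈ 501.50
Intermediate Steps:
p(h, G) = -G*h/4 (p(h, G) = -h*G/4 = -G*h/4)
Z = 17/4 (Z = -¼*17*(-1) = 17/4 ≈ 4.2500)
118*Z = 118*(17/4) = 1003/2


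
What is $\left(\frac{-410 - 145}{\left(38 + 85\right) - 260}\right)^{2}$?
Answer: $\frac{308025}{18769} \approx 16.411$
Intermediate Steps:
$\left(\frac{-410 - 145}{\left(38 + 85\right) - 260}\right)^{2} = \left(- \frac{555}{123 - 260}\right)^{2} = \left(- \frac{555}{-137}\right)^{2} = \left(\left(-555\right) \left(- \frac{1}{137}\right)\right)^{2} = \left(\frac{555}{137}\right)^{2} = \frac{308025}{18769}$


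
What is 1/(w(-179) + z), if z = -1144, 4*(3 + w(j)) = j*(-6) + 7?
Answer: -4/3507 ≈ -0.0011406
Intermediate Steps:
w(j) = -5/4 - 3*j/2 (w(j) = -3 + (j*(-6) + 7)/4 = -3 + (-6*j + 7)/4 = -3 + (7 - 6*j)/4 = -3 + (7/4 - 3*j/2) = -5/4 - 3*j/2)
1/(w(-179) + z) = 1/((-5/4 - 3/2*(-179)) - 1144) = 1/((-5/4 + 537/2) - 1144) = 1/(1069/4 - 1144) = 1/(-3507/4) = -4/3507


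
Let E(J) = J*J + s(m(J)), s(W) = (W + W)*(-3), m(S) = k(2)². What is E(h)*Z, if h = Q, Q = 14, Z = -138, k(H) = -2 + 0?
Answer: -23736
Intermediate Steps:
k(H) = -2
m(S) = 4 (m(S) = (-2)² = 4)
s(W) = -6*W (s(W) = (2*W)*(-3) = -6*W)
h = 14
E(J) = -24 + J² (E(J) = J*J - 6*4 = J² - 24 = -24 + J²)
E(h)*Z = (-24 + 14²)*(-138) = (-24 + 196)*(-138) = 172*(-138) = -23736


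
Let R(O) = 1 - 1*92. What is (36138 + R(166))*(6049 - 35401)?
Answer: -1058051544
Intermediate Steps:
R(O) = -91 (R(O) = 1 - 92 = -91)
(36138 + R(166))*(6049 - 35401) = (36138 - 91)*(6049 - 35401) = 36047*(-29352) = -1058051544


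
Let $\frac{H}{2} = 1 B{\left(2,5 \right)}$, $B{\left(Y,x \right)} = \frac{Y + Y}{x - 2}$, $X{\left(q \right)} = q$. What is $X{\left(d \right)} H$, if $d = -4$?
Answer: $- \frac{32}{3} \approx -10.667$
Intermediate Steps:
$B{\left(Y,x \right)} = \frac{2 Y}{-2 + x}$
$H = \frac{8}{3}$ ($H = 2 \cdot 1 \cdot 2 \cdot 2 \frac{1}{-2 + 5} = 2 \cdot 1 \cdot 2 \cdot 2 \cdot \frac{1}{3} = 2 \cdot 1 \cdot \frac{4}{3} = 2 \cdot \frac{4}{3} = \frac{8}{3} \approx 2.6667$)
$X{\left(d \right)} H = \left(-4\right) \frac{8}{3} = - \frac{32}{3}$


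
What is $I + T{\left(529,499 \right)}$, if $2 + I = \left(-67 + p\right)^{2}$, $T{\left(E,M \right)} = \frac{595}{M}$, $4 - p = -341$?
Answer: $\frac{38564313}{499} \approx 77283.0$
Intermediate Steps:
$p = 345$ ($p = 4 - -341 = 4 + 341 = 345$)
$I = 77282$ ($I = -2 + \left(-67 + 345\right)^{2} = -2 + 278^{2} = -2 + 77284 = 77282$)
$I + T{\left(529,499 \right)} = 77282 + \frac{595}{499} = \frac{38564313}{499}$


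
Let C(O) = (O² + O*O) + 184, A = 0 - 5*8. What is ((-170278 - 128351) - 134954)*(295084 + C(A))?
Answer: -129410650844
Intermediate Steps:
A = -40 (A = 0 - 40 = -40)
C(O) = 184 + 2*O² (C(O) = (O² + O²) + 184 = 2*O² + 184 = 184 + 2*O²)
((-170278 - 128351) - 134954)*(295084 + C(A)) = ((-170278 - 128351) - 134954)*(295084 + (184 + 2*(-40)²)) = (-298629 - 134954)*(295084 + (184 + 2*1600)) = -433583*(295084 + (184 + 3200)) = -433583*(295084 + 3384) = -433583*298468 = -129410650844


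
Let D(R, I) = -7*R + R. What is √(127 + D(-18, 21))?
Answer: √235 ≈ 15.330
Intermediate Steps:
D(R, I) = -6*R
√(127 + D(-18, 21)) = √(127 - 6*(-18)) = √(127 + 108) = √235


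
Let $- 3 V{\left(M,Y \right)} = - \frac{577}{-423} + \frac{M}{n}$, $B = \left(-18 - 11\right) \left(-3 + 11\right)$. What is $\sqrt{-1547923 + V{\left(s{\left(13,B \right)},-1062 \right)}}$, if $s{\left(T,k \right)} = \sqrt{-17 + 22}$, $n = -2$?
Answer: $\frac{\sqrt{-1107873583296 + 119286 \sqrt{5}}}{846} \approx 1244.2 i$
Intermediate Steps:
$B = -232$ ($B = \left(-29\right) 8 = -232$)
$s{\left(T,k \right)} = \sqrt{5}$
$V{\left(M,Y \right)} = - \frac{577}{1269} + \frac{M}{6}$ ($V{\left(M,Y \right)} = - \frac{- \frac{577}{-423} + \frac{M}{-2}}{3} = - \frac{\left(-577\right) \left(- \frac{1}{423}\right) + M \left(- \frac{1}{2}\right)}{3} = - \frac{\frac{577}{423} - \frac{M}{2}}{3} = - \frac{577}{1269} + \frac{M}{6}$)
$\sqrt{-1547923 + V{\left(s{\left(13,B \right)},-1062 \right)}} = \sqrt{-1547923 - \left(\frac{577}{1269} - \frac{\sqrt{5}}{6}\right)} = \sqrt{- \frac{1964314864}{1269} + \frac{\sqrt{5}}{6}}$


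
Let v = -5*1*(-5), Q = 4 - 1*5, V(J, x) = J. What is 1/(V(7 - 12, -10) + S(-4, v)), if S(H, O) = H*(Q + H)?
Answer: 1/15 ≈ 0.066667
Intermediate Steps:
Q = -1 (Q = 4 - 5 = -1)
v = 25 (v = -5*(-5) = 25)
S(H, O) = H*(-1 + H)
1/(V(7 - 12, -10) + S(-4, v)) = 1/((7 - 12) - 4*(-1 - 4)) = 1/(-5 - 4*(-5)) = 1/(-5 + 20) = 1/15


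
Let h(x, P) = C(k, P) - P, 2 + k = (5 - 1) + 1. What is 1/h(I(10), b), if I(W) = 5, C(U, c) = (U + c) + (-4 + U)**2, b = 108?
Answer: 1/4 ≈ 0.25000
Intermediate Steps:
k = 3 (k = -2 + ((5 - 1) + 1) = -2 + (4 + 1) = -2 + 5 = 3)
C(U, c) = U + c + (-4 + U)**2
h(x, P) = 4 (h(x, P) = (3 + P + (-4 + 3)**2) - P = (3 + P + (-1)**2) - P = (3 + P + 1) - P = (4 + P) - P = 4)
1/h(I(10), b) = 1/4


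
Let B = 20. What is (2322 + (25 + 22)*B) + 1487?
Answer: 4749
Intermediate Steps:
(2322 + (25 + 22)*B) + 1487 = (2322 + (25 + 22)*20) + 1487 = (2322 + 47*20) + 1487 = (2322 + 940) + 1487 = 3262 + 1487 = 4749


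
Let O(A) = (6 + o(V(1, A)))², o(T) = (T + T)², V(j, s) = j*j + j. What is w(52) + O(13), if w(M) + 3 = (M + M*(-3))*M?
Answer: -4927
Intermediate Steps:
V(j, s) = j + j² (V(j, s) = j² + j = j + j²)
o(T) = 4*T² (o(T) = (2*T)² = 4*T²)
w(M) = -3 - 2*M² (w(M) = -3 + (M + M*(-3))*M = -3 + (M - 3*M)*M = -3 + (-2*M)*M = -3 - 2*M²)
O(A) = 484 (O(A) = (6 + 4*(1*(1 + 1))²)² = (6 + 4*(1*2)²)² = (6 + 4*2²)² = (6 + 4*4)² = (6 + 16)² = 22² = 484)
w(52) + O(13) = (-3 - 2*52²) + 484 = (-3 - 2*2704) + 484 = (-3 - 5408) + 484 = -5411 + 484 = -4927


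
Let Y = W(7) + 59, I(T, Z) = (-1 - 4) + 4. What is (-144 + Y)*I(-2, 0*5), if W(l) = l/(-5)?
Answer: 432/5 ≈ 86.400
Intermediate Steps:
I(T, Z) = -1 (I(T, Z) = -5 + 4 = -1)
W(l) = -l/5 (W(l) = l*(-⅕) = -l/5)
Y = 288/5 (Y = -⅕*7 + 59 = -7/5 + 59 = 288/5 ≈ 57.600)
(-144 + Y)*I(-2, 0*5) = (-144 + 288/5)*(-1) = -432/5*(-1) = 432/5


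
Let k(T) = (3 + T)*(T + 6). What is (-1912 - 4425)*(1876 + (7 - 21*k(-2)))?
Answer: -11400263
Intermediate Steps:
k(T) = (3 + T)*(6 + T)
(-1912 - 4425)*(1876 + (7 - 21*k(-2))) = (-1912 - 4425)*(1876 + (7 - 21*(18 + (-2)**2 + 9*(-2)))) = -6337*(1876 + (7 - 21*(18 + 4 - 18))) = -6337*(1876 + (7 - 21*4)) = -6337*(1876 + (7 - 84)) = -6337*(1876 - 77) = -6337*1799 = -11400263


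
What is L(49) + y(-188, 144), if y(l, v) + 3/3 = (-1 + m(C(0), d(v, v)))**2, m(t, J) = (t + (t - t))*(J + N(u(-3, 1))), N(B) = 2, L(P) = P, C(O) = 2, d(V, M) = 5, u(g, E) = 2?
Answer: 217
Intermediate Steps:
m(t, J) = t*(2 + J) (m(t, J) = (t + (t - t))*(J + 2) = (t + 0)*(2 + J) = t*(2 + J))
y(l, v) = 168 (y(l, v) = -1 + (-1 + 2*(2 + 5))**2 = -1 + (-1 + 2*7)**2 = -1 + (-1 + 14)**2 = -1 + 13**2 = -1 + 169 = 168)
L(49) + y(-188, 144) = 49 + 168 = 217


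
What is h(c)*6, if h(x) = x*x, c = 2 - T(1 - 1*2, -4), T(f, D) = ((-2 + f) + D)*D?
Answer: 4056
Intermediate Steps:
T(f, D) = D*(-2 + D + f) (T(f, D) = (-2 + D + f)*D = D*(-2 + D + f))
c = -26 (c = 2 - (-4)*(-2 - 4 + (1 - 1*2)) = 2 - (-4)*(-2 - 4 + (1 - 2)) = 2 - (-4)*(-2 - 4 - 1) = 2 - (-4)*(-7) = 2 - 1*28 = 2 - 28 = -26)
h(x) = x**2
h(c)*6 = (-26)**2*6 = 676*6 = 4056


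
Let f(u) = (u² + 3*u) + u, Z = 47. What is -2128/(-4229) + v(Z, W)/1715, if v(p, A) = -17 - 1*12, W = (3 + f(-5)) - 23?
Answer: 3526879/7252735 ≈ 0.48628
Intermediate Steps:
f(u) = u² + 4*u
W = -15 (W = (3 - 5*(4 - 5)) - 23 = (3 - 5*(-1)) - 23 = (3 + 5) - 23 = 8 - 23 = -15)
v(p, A) = -29 (v(p, A) = -17 - 12 = -29)
-2128/(-4229) + v(Z, W)/1715 = -2128/(-4229) - 29/1715 = -2128*(-1/4229) - 29*1/1715 = 2128/4229 - 29/1715 = 3526879/7252735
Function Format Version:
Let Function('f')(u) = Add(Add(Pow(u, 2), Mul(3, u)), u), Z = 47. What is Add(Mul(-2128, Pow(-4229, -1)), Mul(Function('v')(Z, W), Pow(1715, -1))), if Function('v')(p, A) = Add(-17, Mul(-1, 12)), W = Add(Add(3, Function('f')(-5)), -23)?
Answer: Rational(3526879, 7252735) ≈ 0.48628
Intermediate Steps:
Function('f')(u) = Add(Pow(u, 2), Mul(4, u))
W = -15 (W = Add(Add(3, Mul(-5, Add(4, -5))), -23) = Add(Add(3, Mul(-5, -1)), -23) = Add(Add(3, 5), -23) = Add(8, -23) = -15)
Function('v')(p, A) = -29 (Function('v')(p, A) = Add(-17, -12) = -29)
Add(Mul(-2128, Pow(-4229, -1)), Mul(Function('v')(Z, W), Pow(1715, -1))) = Add(Mul(-2128, Pow(-4229, -1)), Mul(-29, Pow(1715, -1))) = Add(Mul(-2128, Rational(-1, 4229)), Mul(-29, Rational(1, 1715))) = Add(Rational(2128, 4229), Rational(-29, 1715)) = Rational(3526879, 7252735)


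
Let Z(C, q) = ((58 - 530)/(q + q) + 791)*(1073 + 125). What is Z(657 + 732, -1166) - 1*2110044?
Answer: -677552994/583 ≈ -1.1622e+6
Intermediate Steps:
Z(C, q) = 947618 - 282728/q (Z(C, q) = (-472*1/(2*q) + 791)*1198 = (-236/q + 791)*1198 = (791 - 236/q)*1198 = 947618 - 282728/q)
Z(657 + 732, -1166) - 1*2110044 = (947618 - 282728/(-1166)) - 1*2110044 = (947618 - 282728*(-1/1166)) - 2110044 = (947618 + 141364/583) - 2110044 = 552602658/583 - 2110044 = -677552994/583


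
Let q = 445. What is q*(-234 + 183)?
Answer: -22695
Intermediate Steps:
q*(-234 + 183) = 445*(-234 + 183) = 445*(-51) = -22695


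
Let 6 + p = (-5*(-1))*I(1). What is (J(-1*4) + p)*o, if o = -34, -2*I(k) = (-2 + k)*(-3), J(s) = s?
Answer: 595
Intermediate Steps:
I(k) = -3 + 3*k/2 (I(k) = -(-2 + k)*(-3)/2 = -(6 - 3*k)/2 = -3 + 3*k/2)
p = -27/2 (p = -6 + (-5*(-1))*(-3 + (3/2)*1) = -6 + 5*(-3 + 3/2) = -6 + 5*(-3/2) = -6 - 15/2 = -27/2 ≈ -13.500)
(J(-1*4) + p)*o = (-1*4 - 27/2)*(-34) = (-4 - 27/2)*(-34) = -35/2*(-34) = 595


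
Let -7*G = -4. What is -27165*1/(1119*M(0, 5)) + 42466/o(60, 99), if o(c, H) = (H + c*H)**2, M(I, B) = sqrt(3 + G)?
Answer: 42466/36469521 - 1811*sqrt(7)/373 ≈ -12.845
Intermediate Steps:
G = 4/7 (G = -1/7*(-4) = 4/7 ≈ 0.57143)
M(I, B) = 5*sqrt(7)/7 (M(I, B) = sqrt(3 + 4/7) = sqrt(25/7) = 5*sqrt(7)/7)
o(c, H) = (H + H*c)**2
-27165*1/(1119*M(0, 5)) + 42466/o(60, 99) = -27165*sqrt(7)/5595 + 42466/((99**2*(1 + 60)**2)) = -27165*sqrt(7)/5595 + 42466/((9801*61**2)) = -1811*sqrt(7)/373 + 42466/((9801*3721)) = -1811*sqrt(7)/373 + 42466/36469521 = 42466/36469521 - 1811*sqrt(7)/373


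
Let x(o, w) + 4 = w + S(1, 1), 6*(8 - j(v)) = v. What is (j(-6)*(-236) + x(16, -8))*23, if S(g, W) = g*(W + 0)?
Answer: -49105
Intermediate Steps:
S(g, W) = W*g (S(g, W) = g*W = W*g)
j(v) = 8 - v/6
x(o, w) = -3 + w (x(o, w) = -4 + (w + 1*1) = -4 + (w + 1) = -4 + (1 + w) = -3 + w)
(j(-6)*(-236) + x(16, -8))*23 = ((8 - 1/6*(-6))*(-236) + (-3 - 8))*23 = ((8 + 1)*(-236) - 11)*23 = (9*(-236) - 11)*23 = (-2124 - 11)*23 = -2135*23 = -49105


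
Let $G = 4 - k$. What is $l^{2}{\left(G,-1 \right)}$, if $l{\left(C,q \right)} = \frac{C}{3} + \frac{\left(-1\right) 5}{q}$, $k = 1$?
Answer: $36$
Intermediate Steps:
$G = 3$ ($G = 4 - 1 = 3$)
$l{\left(C,q \right)} = - \frac{5}{q} + \frac{C}{3}$ ($l{\left(C,q \right)} = C \frac{1}{3} - \frac{5}{q} = \frac{C}{3} - \frac{5}{q} = - \frac{5}{q} + \frac{C}{3}$)
$l^{2}{\left(G,-1 \right)} = \left(- \frac{5}{-1} + \frac{1}{3} \cdot 3\right)^{2} = \left(\left(-5\right) \left(-1\right) + 1\right)^{2} = \left(5 + 1\right)^{2} = 6^{2} = 36$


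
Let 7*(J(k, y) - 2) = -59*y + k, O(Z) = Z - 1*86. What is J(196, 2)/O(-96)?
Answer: -46/637 ≈ -0.072214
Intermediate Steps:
O(Z) = -86 + Z (O(Z) = Z - 86 = -86 + Z)
J(k, y) = 2 - 59*y/7 + k/7 (J(k, y) = 2 + (-59*y + k)/7 = 2 + (k - 59*y)/7 = 2 + (-59*y/7 + k/7) = 2 - 59*y/7 + k/7)
J(196, 2)/O(-96) = (2 - 59/7*2 + (⅐)*196)/(-86 - 96) = (2 - 118/7 + 28)/(-182) = (92/7)*(-1/182) = -46/637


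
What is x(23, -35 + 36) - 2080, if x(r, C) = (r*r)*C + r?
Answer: -1528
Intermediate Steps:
x(r, C) = r + C*r² (x(r, C) = r²*C + r = C*r² + r = r + C*r²)
x(23, -35 + 36) - 2080 = 23*(1 + (-35 + 36)*23) - 2080 = 23*(1 + 1*23) - 2080 = 23*(1 + 23) - 2080 = 23*24 - 2080 = 552 - 2080 = -1528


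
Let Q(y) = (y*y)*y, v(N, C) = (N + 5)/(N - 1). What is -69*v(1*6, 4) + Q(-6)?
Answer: -1839/5 ≈ -367.80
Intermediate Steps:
v(N, C) = (5 + N)/(-1 + N)
Q(y) = y**3 (Q(y) = y**2*y = y**3)
-69*v(1*6, 4) + Q(-6) = -69*(5 + 1*6)/(-1 + 1*6) + (-6)**3 = -69*(5 + 6)/(-1 + 6) - 216 = -69*11/5 - 216 = -759/5 - 216 = -1839/5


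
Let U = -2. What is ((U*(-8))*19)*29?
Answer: 8816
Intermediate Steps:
((U*(-8))*19)*29 = (-2*(-8)*19)*29 = (16*19)*29 = 304*29 = 8816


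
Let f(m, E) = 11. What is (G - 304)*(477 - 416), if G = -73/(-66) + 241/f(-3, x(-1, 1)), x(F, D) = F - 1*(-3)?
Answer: -1131245/66 ≈ -17140.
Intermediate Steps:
x(F, D) = 3 + F (x(F, D) = F + 3 = 3 + F)
G = 1519/66 (G = -73/(-66) + 241/11 = -73*(-1/66) + 241*(1/11) = 73/66 + 241/11 = 1519/66 ≈ 23.015)
(G - 304)*(477 - 416) = (1519/66 - 304)*(477 - 416) = -18545/66*61 = -1131245/66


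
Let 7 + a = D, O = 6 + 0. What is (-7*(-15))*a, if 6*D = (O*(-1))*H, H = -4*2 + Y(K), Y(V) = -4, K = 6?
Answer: 525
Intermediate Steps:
O = 6
H = -12 (H = -4*2 - 4 = -8 - 4 = -12)
D = 12 (D = ((6*(-1))*(-12))/6 = (-6*(-12))/6 = (1/6)*72 = 12)
a = 5 (a = -7 + 12 = 5)
(-7*(-15))*a = -7*(-15)*5 = 105*5 = 525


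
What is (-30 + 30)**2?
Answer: 0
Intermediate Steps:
(-30 + 30)**2 = 0**2 = 0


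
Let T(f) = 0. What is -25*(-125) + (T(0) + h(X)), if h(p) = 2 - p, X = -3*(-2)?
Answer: 3121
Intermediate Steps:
X = 6
-25*(-125) + (T(0) + h(X)) = -25*(-125) + (0 + (2 - 1*6)) = 3125 + (0 + (2 - 6)) = 3125 + (0 - 4) = 3125 - 4 = 3121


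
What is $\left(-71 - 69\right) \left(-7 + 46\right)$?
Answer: $-5460$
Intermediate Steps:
$\left(-71 - 69\right) \left(-7 + 46\right) = \left(-140\right) 39 = -5460$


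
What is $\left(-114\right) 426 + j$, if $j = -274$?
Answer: $-48838$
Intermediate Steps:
$\left(-114\right) 426 + j = \left(-114\right) 426 - 274 = -48564 - 274 = -48838$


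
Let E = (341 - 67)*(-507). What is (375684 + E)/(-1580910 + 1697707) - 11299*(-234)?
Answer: 308807533668/116797 ≈ 2.6440e+6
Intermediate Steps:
E = -138918 (E = 274*(-507) = -138918)
(375684 + E)/(-1580910 + 1697707) - 11299*(-234) = (375684 - 138918)/(-1580910 + 1697707) - 11299*(-234) = 236766/116797 - 1*(-2643966) = 236766*(1/116797) + 2643966 = 236766/116797 + 2643966 = 308807533668/116797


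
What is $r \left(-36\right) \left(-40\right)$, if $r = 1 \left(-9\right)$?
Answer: $-12960$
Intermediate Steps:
$r = -9$
$r \left(-36\right) \left(-40\right) = \left(-9\right) \left(-36\right) \left(-40\right) = 324 \left(-40\right) = -12960$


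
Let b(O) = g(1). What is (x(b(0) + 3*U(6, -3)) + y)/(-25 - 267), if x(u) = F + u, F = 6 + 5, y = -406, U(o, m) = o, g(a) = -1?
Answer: 189/146 ≈ 1.2945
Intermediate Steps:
b(O) = -1
F = 11
x(u) = 11 + u
(x(b(0) + 3*U(6, -3)) + y)/(-25 - 267) = ((11 + (-1 + 3*6)) - 406)/(-25 - 267) = ((11 + (-1 + 18)) - 406)/(-292) = ((11 + 17) - 406)*(-1/292) = (28 - 406)*(-1/292) = -378*(-1/292) = 189/146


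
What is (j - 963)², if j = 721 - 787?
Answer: 1058841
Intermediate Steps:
j = -66
(j - 963)² = (-66 - 963)² = (-1029)² = 1058841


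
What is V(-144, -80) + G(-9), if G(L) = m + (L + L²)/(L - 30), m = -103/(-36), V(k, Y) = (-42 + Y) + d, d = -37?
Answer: -73937/468 ≈ -157.99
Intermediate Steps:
V(k, Y) = -79 + Y (V(k, Y) = (-42 + Y) - 37 = -79 + Y)
m = 103/36 (m = -103*(-1/36) = 103/36 ≈ 2.8611)
G(L) = 103/36 + (L + L²)/(-30 + L) (G(L) = 103/36 + (L + L²)/(L - 30) = 103/36 + (L + L²)/(-30 + L))
V(-144, -80) + G(-9) = (-79 - 80) + (-3090 + 36*(-9)² + 139*(-9))/(36*(-30 - 9)) = -159 + (1/36)*(-3090 + 36*81 - 1251)/(-39) = -159 + (1/36)*(-1/39)*(-3090 + 2916 - 1251) = -159 + (1/36)*(-1/39)*(-1425) = -159 + 475/468 = -73937/468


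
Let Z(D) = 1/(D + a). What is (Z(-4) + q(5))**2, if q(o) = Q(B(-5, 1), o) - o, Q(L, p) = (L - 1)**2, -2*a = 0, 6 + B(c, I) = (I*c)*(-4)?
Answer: 429025/16 ≈ 26814.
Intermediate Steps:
B(c, I) = -6 - 4*I*c (B(c, I) = -6 + (I*c)*(-4) = -6 - 4*I*c)
a = 0 (a = -1/2*0 = 0)
Q(L, p) = (-1 + L)**2
Z(D) = 1/D (Z(D) = 1/(D + 0) = 1/D)
q(o) = 169 - o (q(o) = (-1 + (-6 - 4*1*(-5)))**2 - o = (-1 + (-6 + 20))**2 - o = (-1 + 14)**2 - o = 13**2 - o = 169 - o)
(Z(-4) + q(5))**2 = (1/(-4) + (169 - 1*5))**2 = (-1/4 + (169 - 5))**2 = (-1/4 + 164)**2 = (655/4)**2 = 429025/16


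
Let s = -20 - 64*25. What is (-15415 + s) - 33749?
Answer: -50784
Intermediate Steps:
s = -1620 (s = -20 - 1600 = -1620)
(-15415 + s) - 33749 = (-15415 - 1620) - 33749 = -17035 - 33749 = -50784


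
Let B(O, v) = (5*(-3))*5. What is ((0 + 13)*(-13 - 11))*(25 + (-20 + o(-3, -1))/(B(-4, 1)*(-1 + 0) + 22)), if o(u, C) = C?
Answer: -750048/97 ≈ -7732.5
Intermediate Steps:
B(O, v) = -75 (B(O, v) = -15*5 = -75)
((0 + 13)*(-13 - 11))*(25 + (-20 + o(-3, -1))/(B(-4, 1)*(-1 + 0) + 22)) = ((0 + 13)*(-13 - 11))*(25 + (-20 - 1)/(-75*(-1 + 0) + 22)) = (13*(-24))*(25 - 21/(-75*(-1) + 22)) = -312*(25 - 21/(75 + 22)) = -312*(25 - 21/97) = -312*2404/97 = -750048/97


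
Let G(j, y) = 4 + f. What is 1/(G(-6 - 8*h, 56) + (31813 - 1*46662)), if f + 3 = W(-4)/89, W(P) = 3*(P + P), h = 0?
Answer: -89/1321496 ≈ -6.7348e-5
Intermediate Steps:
W(P) = 6*P (W(P) = 3*(2*P) = 6*P)
f = -291/89 (f = -3 + (6*(-4))/89 = -3 - 24*1/89 = -3 - 24/89 = -291/89 ≈ -3.2697)
G(j, y) = 65/89 (G(j, y) = 4 - 291/89 = 65/89)
1/(G(-6 - 8*h, 56) + (31813 - 1*46662)) = 1/(65/89 + (31813 - 1*46662)) = 1/(65/89 + (31813 - 46662)) = 1/(65/89 - 14849) = 1/(-1321496/89) = -89/1321496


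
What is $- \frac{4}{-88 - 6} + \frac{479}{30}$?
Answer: $\frac{22573}{1410} \approx 16.009$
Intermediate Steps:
$- \frac{4}{-88 - 6} + \frac{479}{30} = - \frac{4}{-94} + 479 \cdot \frac{1}{30} = \left(-4\right) \left(- \frac{1}{94}\right) + \frac{479}{30} = \frac{2}{47} + \frac{479}{30} = \frac{22573}{1410}$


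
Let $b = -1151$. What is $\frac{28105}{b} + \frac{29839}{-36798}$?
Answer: $- \frac{1068552479}{42354498} \approx -25.229$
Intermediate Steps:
$\frac{28105}{b} + \frac{29839}{-36798} = \frac{28105}{-1151} + \frac{29839}{-36798} = 28105 \left(- \frac{1}{1151}\right) + 29839 \left(- \frac{1}{36798}\right) = - \frac{28105}{1151} - \frac{29839}{36798} = - \frac{1068552479}{42354498}$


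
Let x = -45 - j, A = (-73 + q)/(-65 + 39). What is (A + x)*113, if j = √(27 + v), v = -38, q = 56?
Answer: -130289/26 - 113*I*√11 ≈ -5011.1 - 374.78*I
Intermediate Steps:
j = I*√11 (j = √(27 - 38) = √(-11) = I*√11 ≈ 3.3166*I)
A = 17/26 (A = (-73 + 56)/(-65 + 39) = -17/(-26) = -17*(-1/26) = 17/26 ≈ 0.65385)
x = -45 - I*√11 ≈ -45.0 - 3.3166*I
(A + x)*113 = (17/26 + (-45 - I*√11))*113 = (-1153/26 - I*√11)*113 = -130289/26 - 113*I*√11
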